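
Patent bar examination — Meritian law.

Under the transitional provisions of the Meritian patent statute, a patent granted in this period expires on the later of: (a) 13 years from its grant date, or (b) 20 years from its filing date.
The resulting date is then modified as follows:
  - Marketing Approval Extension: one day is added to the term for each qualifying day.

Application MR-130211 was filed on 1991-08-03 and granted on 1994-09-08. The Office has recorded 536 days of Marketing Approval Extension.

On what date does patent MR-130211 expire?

January 20, 2013

(a) grant + 13 years → 8 September 2007.
(b) filing + 20 years → 3 August 2011.
Later of the two: 3 August 2011.
Marketing Approval Extension: +536 days → 20 January 2013.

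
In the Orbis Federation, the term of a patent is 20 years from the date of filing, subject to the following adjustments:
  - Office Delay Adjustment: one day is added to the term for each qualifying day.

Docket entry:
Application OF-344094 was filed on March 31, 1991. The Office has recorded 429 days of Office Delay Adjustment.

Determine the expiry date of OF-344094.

2012-06-02

Base term: filing date + 20 years → 31 March 2011.
Office Delay Adjustment: +429 days → 2 June 2012.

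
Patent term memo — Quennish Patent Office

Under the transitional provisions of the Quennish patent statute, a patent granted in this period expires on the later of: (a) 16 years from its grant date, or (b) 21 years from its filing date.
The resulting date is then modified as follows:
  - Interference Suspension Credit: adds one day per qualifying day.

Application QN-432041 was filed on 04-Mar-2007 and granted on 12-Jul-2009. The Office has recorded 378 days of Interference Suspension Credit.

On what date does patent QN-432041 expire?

(a) grant + 16 years → 12 July 2025.
(b) filing + 21 years → 4 March 2028.
Later of the two: 4 March 2028.
Interference Suspension Credit: +378 days → 17 March 2029.

2029-03-17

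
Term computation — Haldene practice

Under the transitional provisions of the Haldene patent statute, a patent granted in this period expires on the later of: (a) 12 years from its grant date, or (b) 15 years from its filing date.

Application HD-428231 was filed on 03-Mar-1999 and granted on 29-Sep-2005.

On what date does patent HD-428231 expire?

(a) grant + 12 years → 29 September 2017.
(b) filing + 15 years → 3 March 2014.
Later of the two: 29 September 2017.

September 29, 2017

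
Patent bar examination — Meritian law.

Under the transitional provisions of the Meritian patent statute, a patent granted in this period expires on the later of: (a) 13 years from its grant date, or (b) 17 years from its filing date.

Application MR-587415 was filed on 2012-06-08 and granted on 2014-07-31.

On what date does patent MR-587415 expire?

(a) grant + 13 years → 31 July 2027.
(b) filing + 17 years → 8 June 2029.
Later of the two: 8 June 2029.

2029-06-08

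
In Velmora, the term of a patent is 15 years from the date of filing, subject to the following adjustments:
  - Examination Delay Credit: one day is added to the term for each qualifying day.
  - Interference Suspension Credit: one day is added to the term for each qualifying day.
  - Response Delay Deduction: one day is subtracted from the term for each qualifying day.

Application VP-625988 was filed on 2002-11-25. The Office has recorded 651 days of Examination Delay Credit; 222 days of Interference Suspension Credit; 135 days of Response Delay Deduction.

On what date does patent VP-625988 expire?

Base term: filing date + 15 years → 25 November 2017.
Examination Delay Credit: +651 days → 7 September 2019.
Interference Suspension Credit: +222 days → 16 April 2020.
Response Delay Deduction: −135 days → 3 December 2019.

2019-12-03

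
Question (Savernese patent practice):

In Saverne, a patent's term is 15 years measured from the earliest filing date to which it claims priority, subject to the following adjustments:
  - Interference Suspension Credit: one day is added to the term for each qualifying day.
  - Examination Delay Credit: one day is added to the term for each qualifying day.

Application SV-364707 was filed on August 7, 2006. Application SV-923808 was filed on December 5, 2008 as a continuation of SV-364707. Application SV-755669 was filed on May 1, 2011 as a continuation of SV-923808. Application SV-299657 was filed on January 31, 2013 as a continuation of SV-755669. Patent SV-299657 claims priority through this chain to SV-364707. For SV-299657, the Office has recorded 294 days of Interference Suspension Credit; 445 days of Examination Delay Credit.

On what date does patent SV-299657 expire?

August 16, 2023

Earliest priority filing: 7 August 2006.
Base term: 7 August 2006 + 15 years → 7 August 2021.
Interference Suspension Credit: +294 days → 28 May 2022.
Examination Delay Credit: +445 days → 16 August 2023.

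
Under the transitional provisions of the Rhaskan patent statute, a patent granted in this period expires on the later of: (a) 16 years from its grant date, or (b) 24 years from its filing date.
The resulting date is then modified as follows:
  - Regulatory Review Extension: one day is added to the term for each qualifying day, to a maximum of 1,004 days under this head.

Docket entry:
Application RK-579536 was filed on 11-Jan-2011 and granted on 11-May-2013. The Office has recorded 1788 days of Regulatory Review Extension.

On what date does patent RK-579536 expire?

(a) grant + 16 years → 11 May 2029.
(b) filing + 24 years → 11 January 2035.
Later of the two: 11 January 2035.
Regulatory Review Extension: 1788 days claimed exceeds the 1004-day cap, so +1004 days → 11 October 2037.

October 11, 2037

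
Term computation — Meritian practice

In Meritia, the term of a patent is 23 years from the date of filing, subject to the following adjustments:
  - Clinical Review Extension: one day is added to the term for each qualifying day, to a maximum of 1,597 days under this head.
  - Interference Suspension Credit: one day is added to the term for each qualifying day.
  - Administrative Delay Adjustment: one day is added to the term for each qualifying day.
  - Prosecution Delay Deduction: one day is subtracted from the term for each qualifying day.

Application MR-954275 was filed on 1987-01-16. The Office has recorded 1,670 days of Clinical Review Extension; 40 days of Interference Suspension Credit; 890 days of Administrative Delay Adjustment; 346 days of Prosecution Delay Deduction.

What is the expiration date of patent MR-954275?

January 6, 2016

Base term: filing date + 23 years → 16 January 2010.
Clinical Review Extension: 1670 days claimed exceeds the 1597-day cap, so +1597 days → 1 June 2014.
Interference Suspension Credit: +40 days → 11 July 2014.
Administrative Delay Adjustment: +890 days → 17 December 2016.
Prosecution Delay Deduction: −346 days → 6 January 2016.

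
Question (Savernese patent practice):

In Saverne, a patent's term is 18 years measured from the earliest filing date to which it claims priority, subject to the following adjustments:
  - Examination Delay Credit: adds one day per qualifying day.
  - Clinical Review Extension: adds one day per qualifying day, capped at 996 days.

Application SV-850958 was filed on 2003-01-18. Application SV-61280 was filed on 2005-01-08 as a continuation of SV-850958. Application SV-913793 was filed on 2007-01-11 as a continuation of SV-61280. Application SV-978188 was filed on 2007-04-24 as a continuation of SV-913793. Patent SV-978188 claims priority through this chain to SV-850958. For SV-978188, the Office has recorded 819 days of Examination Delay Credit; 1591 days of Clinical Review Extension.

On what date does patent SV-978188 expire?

Earliest priority filing: 18 January 2003.
Base term: 18 January 2003 + 18 years → 18 January 2021.
Examination Delay Credit: +819 days → 17 April 2023.
Clinical Review Extension: 1591 days claimed exceeds the 996-day cap, so +996 days → 7 January 2026.

January 7, 2026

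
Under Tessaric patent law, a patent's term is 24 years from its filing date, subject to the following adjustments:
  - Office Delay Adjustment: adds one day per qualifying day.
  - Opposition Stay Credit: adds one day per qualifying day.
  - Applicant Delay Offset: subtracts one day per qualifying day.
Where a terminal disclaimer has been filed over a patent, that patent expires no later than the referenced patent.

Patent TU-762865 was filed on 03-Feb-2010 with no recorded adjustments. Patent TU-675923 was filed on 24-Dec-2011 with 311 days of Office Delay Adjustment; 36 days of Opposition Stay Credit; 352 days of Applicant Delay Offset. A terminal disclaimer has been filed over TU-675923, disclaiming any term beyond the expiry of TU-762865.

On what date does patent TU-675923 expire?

Natural term of TU-675923:
  Base: filing + 24 years → 24 December 2035.
  Office Delay Adjustment: +311 days → 30 October 2036.
  Opposition Stay Credit: +36 days → 5 December 2036.
  Applicant Delay Offset: −352 days → 19 December 2035.
Expiry of referenced patent TU-762865:
  Base: filing + 24 years → 3 February 2034.
Terminal disclaimer: TU-675923 expires on the earlier of 19 December 2035 and 3 February 2034.

February 3, 2034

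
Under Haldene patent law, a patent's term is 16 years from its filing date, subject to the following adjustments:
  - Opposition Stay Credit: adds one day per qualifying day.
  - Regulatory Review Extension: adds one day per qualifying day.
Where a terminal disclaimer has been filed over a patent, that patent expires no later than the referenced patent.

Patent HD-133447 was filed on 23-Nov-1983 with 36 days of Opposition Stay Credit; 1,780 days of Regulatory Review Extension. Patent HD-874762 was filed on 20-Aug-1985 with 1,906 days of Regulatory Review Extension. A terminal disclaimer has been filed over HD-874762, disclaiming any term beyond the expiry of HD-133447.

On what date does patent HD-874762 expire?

2004-11-12

Natural term of HD-874762:
  Base: filing + 16 years → 20 August 2001.
  Regulatory Review Extension: +1906 days → 8 November 2006.
Expiry of referenced patent HD-133447:
  Base: filing + 16 years → 23 November 1999.
  Opposition Stay Credit: +36 days → 29 December 1999.
  Regulatory Review Extension: +1780 days → 12 November 2004.
Terminal disclaimer: HD-874762 expires on the earlier of 8 November 2006 and 12 November 2004.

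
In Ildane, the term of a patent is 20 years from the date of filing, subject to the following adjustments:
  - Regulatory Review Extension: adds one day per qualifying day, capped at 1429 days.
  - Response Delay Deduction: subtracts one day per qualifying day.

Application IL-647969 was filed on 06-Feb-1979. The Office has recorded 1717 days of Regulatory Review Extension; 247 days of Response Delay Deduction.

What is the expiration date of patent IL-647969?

Base term: filing date + 20 years → 6 February 1999.
Regulatory Review Extension: 1717 days claimed exceeds the 1429-day cap, so +1429 days → 5 January 2003.
Response Delay Deduction: −247 days → 3 May 2002.

May 3, 2002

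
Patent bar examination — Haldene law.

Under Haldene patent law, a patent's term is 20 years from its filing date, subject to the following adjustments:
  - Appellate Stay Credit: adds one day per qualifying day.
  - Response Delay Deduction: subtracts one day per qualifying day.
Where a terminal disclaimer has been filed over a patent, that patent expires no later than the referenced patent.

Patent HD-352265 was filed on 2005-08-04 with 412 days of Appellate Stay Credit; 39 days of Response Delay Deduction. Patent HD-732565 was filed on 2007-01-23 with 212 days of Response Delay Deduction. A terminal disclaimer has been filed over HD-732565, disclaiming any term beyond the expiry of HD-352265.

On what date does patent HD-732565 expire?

Natural term of HD-732565:
  Base: filing + 20 years → 23 January 2027.
  Response Delay Deduction: −212 days → 25 June 2026.
Expiry of referenced patent HD-352265:
  Base: filing + 20 years → 4 August 2025.
  Appellate Stay Credit: +412 days → 20 September 2026.
  Response Delay Deduction: −39 days → 12 August 2026.
Terminal disclaimer: HD-732565 expires on the earlier of 25 June 2026 and 12 August 2026.

June 25, 2026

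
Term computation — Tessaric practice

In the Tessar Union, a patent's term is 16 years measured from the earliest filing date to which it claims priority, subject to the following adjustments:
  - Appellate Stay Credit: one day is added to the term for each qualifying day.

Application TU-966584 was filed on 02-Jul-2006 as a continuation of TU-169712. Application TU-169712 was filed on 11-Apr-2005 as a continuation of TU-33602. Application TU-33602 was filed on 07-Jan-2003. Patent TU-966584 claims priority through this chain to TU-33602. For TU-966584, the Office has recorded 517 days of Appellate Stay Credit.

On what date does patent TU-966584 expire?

June 7, 2020

Earliest priority filing: 7 January 2003.
Base term: 7 January 2003 + 16 years → 7 January 2019.
Appellate Stay Credit: +517 days → 7 June 2020.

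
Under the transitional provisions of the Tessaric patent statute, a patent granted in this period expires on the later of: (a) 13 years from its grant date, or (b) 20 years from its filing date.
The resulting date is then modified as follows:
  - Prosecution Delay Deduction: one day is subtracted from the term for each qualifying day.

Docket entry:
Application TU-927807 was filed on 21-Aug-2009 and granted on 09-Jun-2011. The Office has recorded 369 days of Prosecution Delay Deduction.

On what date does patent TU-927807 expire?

(a) grant + 13 years → 9 June 2024.
(b) filing + 20 years → 21 August 2029.
Later of the two: 21 August 2029.
Prosecution Delay Deduction: −369 days → 17 August 2028.

2028-08-17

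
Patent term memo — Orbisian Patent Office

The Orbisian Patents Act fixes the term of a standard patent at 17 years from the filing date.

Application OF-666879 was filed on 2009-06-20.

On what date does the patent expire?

Filing date + 17 years → 20 June 2026.

2026-06-20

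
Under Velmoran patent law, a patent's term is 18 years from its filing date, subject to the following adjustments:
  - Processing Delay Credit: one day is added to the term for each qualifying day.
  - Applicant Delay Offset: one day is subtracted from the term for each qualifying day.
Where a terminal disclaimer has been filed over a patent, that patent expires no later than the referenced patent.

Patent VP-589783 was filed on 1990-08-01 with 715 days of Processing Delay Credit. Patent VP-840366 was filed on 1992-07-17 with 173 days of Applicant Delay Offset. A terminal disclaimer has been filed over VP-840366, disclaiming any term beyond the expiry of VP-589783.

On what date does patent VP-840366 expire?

2010-01-25

Natural term of VP-840366:
  Base: filing + 18 years → 17 July 2010.
  Applicant Delay Offset: −173 days → 25 January 2010.
Expiry of referenced patent VP-589783:
  Base: filing + 18 years → 1 August 2008.
  Processing Delay Credit: +715 days → 17 July 2010.
Terminal disclaimer: VP-840366 expires on the earlier of 25 January 2010 and 17 July 2010.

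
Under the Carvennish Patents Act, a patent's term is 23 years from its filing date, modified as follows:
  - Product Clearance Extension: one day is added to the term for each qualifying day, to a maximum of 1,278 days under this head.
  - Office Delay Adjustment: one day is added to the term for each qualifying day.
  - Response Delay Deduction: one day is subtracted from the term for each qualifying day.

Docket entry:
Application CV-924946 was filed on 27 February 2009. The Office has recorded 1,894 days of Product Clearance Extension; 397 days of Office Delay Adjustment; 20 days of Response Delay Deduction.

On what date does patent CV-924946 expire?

September 8, 2036

Base term: filing date + 23 years → 27 February 2032.
Product Clearance Extension: 1894 days claimed exceeds the 1278-day cap, so +1278 days → 28 August 2035.
Office Delay Adjustment: +397 days → 28 September 2036.
Response Delay Deduction: −20 days → 8 September 2036.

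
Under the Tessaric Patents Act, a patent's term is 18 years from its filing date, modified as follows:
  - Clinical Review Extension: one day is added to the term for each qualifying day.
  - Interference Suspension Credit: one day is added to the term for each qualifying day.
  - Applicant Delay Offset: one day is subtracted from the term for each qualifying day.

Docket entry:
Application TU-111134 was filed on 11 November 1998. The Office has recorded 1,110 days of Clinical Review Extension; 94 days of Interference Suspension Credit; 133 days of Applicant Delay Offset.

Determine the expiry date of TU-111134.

Base term: filing date + 18 years → 11 November 2016.
Clinical Review Extension: +1110 days → 26 November 2019.
Interference Suspension Credit: +94 days → 28 February 2020.
Applicant Delay Offset: −133 days → 18 October 2019.

2019-10-18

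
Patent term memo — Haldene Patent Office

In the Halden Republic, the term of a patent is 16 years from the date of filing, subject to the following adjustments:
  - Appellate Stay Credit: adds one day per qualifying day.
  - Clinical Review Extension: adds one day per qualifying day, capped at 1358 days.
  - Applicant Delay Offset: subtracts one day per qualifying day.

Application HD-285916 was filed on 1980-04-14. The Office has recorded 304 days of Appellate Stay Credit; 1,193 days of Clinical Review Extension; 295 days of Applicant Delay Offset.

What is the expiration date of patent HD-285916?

Base term: filing date + 16 years → 14 April 1996.
Appellate Stay Credit: +304 days → 12 February 1997.
Clinical Review Extension: 1193 days (within the 1358-day cap) → +1193 days → 20 May 2000.
Applicant Delay Offset: −295 days → 30 July 1999.

1999-07-30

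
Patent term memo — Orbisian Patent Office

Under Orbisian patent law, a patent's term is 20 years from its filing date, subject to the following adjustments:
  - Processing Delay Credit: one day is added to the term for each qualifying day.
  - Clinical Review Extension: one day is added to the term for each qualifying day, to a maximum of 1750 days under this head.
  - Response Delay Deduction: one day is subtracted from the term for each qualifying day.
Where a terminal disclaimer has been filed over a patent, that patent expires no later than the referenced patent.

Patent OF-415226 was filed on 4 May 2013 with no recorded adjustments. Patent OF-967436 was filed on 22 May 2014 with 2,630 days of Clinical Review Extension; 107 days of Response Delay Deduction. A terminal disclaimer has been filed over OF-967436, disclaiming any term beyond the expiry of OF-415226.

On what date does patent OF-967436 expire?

2033-05-04

Natural term of OF-967436:
  Base: filing + 20 years → 22 May 2034.
  Clinical Review Extension: 2630 days claimed exceeds the 1750-day cap, so +1750 days → 7 March 2039.
  Response Delay Deduction: −107 days → 20 November 2038.
Expiry of referenced patent OF-415226:
  Base: filing + 20 years → 4 May 2033.
Terminal disclaimer: OF-967436 expires on the earlier of 20 November 2038 and 4 May 2033.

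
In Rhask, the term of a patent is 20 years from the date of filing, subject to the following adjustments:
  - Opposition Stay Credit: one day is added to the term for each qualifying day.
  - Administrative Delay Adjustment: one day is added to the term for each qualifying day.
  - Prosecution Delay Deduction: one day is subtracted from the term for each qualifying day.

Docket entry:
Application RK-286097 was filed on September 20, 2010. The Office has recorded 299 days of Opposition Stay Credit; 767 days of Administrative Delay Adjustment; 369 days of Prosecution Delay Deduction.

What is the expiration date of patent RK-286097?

Base term: filing date + 20 years → 20 September 2030.
Opposition Stay Credit: +299 days → 16 July 2031.
Administrative Delay Adjustment: +767 days → 21 August 2033.
Prosecution Delay Deduction: −369 days → 17 August 2032.

2032-08-17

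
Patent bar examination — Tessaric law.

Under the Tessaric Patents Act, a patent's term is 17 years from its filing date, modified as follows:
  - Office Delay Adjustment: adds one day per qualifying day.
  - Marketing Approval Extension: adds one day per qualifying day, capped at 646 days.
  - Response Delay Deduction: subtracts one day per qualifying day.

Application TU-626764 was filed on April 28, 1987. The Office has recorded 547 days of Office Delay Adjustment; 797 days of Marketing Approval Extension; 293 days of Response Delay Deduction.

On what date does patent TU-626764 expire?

2006-10-15

Base term: filing date + 17 years → 28 April 2004.
Office Delay Adjustment: +547 days → 27 October 2005.
Marketing Approval Extension: 797 days claimed exceeds the 646-day cap, so +646 days → 4 August 2007.
Response Delay Deduction: −293 days → 15 October 2006.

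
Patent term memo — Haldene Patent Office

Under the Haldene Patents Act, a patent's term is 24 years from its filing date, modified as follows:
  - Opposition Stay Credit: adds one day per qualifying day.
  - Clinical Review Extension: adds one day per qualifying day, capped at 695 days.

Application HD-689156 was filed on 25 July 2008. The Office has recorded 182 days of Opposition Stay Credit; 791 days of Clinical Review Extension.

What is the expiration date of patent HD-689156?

December 19, 2034

Base term: filing date + 24 years → 25 July 2032.
Opposition Stay Credit: +182 days → 23 January 2033.
Clinical Review Extension: 791 days claimed exceeds the 695-day cap, so +695 days → 19 December 2034.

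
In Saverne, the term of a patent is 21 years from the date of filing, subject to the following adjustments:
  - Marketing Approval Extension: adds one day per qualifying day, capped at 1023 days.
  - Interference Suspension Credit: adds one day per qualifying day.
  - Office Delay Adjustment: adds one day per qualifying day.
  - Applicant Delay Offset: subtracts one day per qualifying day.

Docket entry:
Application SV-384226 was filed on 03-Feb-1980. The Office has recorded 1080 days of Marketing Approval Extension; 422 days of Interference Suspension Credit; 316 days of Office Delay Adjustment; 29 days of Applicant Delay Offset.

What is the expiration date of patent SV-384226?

November 1, 2005

Base term: filing date + 21 years → 3 February 2001.
Marketing Approval Extension: 1080 days claimed exceeds the 1023-day cap, so +1023 days → 23 November 2003.
Interference Suspension Credit: +422 days → 18 January 2005.
Office Delay Adjustment: +316 days → 30 November 2005.
Applicant Delay Offset: −29 days → 1 November 2005.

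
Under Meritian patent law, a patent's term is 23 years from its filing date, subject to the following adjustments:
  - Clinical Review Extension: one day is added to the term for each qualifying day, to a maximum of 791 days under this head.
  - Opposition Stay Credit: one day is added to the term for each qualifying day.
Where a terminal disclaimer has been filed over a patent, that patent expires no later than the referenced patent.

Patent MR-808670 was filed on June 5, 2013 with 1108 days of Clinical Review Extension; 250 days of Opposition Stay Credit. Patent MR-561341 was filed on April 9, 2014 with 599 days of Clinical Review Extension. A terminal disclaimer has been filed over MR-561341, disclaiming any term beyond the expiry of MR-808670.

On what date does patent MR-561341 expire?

2038-11-29

Natural term of MR-561341:
  Base: filing + 23 years → 9 April 2037.
  Clinical Review Extension: 599 days (within the 791-day cap) → +599 days → 29 November 2038.
Expiry of referenced patent MR-808670:
  Base: filing + 23 years → 5 June 2036.
  Clinical Review Extension: 1108 days claimed exceeds the 791-day cap, so +791 days → 5 August 2038.
  Opposition Stay Credit: +250 days → 12 April 2039.
Terminal disclaimer: MR-561341 expires on the earlier of 29 November 2038 and 12 April 2039.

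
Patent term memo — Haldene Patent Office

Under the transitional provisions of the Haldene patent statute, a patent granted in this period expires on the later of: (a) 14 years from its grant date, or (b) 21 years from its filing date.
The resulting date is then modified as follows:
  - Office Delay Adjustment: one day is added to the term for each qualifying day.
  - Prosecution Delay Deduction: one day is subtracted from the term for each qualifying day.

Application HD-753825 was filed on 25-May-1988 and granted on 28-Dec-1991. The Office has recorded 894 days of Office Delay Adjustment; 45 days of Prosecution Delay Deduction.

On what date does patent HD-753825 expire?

(a) grant + 14 years → 28 December 2005.
(b) filing + 21 years → 25 May 2009.
Later of the two: 25 May 2009.
Office Delay Adjustment: +894 days → 5 November 2011.
Prosecution Delay Deduction: −45 days → 21 September 2011.

September 21, 2011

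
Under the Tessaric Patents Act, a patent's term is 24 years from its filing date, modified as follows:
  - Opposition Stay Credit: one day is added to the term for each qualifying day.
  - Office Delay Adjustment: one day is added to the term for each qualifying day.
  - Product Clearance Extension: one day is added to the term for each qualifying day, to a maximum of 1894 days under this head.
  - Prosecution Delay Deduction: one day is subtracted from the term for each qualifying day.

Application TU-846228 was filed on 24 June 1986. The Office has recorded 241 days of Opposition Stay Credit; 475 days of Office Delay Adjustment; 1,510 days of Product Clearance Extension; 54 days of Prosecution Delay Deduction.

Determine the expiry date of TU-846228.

Base term: filing date + 24 years → 24 June 2010.
Opposition Stay Credit: +241 days → 20 February 2011.
Office Delay Adjustment: +475 days → 9 June 2012.
Product Clearance Extension: 1510 days (within the 1894-day cap) → +1510 days → 28 July 2016.
Prosecution Delay Deduction: −54 days → 4 June 2016.

June 4, 2016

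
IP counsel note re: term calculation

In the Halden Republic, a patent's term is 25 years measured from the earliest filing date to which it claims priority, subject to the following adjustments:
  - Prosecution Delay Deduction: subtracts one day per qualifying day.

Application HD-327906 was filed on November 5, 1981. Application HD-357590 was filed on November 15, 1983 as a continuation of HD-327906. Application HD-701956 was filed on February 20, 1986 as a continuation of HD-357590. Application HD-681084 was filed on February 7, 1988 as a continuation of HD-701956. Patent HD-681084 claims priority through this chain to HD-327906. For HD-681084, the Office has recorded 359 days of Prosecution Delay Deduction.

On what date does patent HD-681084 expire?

Earliest priority filing: 5 November 1981.
Base term: 5 November 1981 + 25 years → 5 November 2006.
Prosecution Delay Deduction: −359 days → 11 November 2005.

November 11, 2005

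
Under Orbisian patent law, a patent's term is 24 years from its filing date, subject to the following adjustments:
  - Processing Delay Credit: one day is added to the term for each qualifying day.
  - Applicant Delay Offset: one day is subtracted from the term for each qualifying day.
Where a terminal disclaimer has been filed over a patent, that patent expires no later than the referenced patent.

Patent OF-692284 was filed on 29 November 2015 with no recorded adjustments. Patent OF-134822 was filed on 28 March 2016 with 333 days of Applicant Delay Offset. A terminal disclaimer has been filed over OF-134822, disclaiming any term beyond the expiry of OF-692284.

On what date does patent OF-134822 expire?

Natural term of OF-134822:
  Base: filing + 24 years → 28 March 2040.
  Applicant Delay Offset: −333 days → 30 April 2039.
Expiry of referenced patent OF-692284:
  Base: filing + 24 years → 29 November 2039.
Terminal disclaimer: OF-134822 expires on the earlier of 30 April 2039 and 29 November 2039.

2039-04-30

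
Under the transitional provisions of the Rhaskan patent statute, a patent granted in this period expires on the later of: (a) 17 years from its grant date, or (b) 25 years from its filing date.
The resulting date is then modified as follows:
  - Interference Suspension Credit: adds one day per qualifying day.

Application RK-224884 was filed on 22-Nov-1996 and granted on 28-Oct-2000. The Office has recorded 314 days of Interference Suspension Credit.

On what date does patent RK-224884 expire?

2022-10-02

(a) grant + 17 years → 28 October 2017.
(b) filing + 25 years → 22 November 2021.
Later of the two: 22 November 2021.
Interference Suspension Credit: +314 days → 2 October 2022.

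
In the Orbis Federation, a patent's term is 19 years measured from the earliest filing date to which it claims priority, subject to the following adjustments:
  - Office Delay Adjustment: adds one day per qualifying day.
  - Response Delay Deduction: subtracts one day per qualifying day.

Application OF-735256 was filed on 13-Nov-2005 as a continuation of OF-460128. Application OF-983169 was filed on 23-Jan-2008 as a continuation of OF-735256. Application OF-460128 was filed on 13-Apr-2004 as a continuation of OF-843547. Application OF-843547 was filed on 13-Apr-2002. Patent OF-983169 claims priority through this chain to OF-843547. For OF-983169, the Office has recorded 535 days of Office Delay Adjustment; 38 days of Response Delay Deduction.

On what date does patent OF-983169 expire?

August 23, 2022

Earliest priority filing: 13 April 2002.
Base term: 13 April 2002 + 19 years → 13 April 2021.
Office Delay Adjustment: +535 days → 30 September 2022.
Response Delay Deduction: −38 days → 23 August 2022.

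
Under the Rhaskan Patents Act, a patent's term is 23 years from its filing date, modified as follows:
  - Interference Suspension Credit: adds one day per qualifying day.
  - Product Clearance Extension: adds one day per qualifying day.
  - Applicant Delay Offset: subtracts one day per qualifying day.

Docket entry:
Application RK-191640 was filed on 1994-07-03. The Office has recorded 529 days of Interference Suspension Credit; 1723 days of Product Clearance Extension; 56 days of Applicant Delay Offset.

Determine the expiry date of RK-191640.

July 8, 2023

Base term: filing date + 23 years → 3 July 2017.
Interference Suspension Credit: +529 days → 14 December 2018.
Product Clearance Extension: +1723 days → 2 September 2023.
Applicant Delay Offset: −56 days → 8 July 2023.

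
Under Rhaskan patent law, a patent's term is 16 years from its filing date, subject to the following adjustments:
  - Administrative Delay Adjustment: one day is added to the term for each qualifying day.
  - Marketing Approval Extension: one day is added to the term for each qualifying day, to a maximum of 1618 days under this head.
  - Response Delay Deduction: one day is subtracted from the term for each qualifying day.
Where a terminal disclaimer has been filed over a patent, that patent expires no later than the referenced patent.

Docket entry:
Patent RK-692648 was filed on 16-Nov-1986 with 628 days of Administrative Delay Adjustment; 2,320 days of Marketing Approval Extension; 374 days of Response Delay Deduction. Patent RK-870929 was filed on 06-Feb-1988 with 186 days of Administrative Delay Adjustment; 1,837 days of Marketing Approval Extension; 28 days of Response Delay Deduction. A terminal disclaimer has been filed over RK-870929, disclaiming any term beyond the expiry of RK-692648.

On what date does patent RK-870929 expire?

2008-01-01

Natural term of RK-870929:
  Base: filing + 16 years → 6 February 2004.
  Administrative Delay Adjustment: +186 days → 10 August 2004.
  Marketing Approval Extension: 1837 days claimed exceeds the 1618-day cap, so +1618 days → 14 January 2009.
  Response Delay Deduction: −28 days → 17 December 2008.
Expiry of referenced patent RK-692648:
  Base: filing + 16 years → 16 November 2002.
  Administrative Delay Adjustment: +628 days → 5 August 2004.
  Marketing Approval Extension: 2320 days claimed exceeds the 1618-day cap, so +1618 days → 9 January 2009.
  Response Delay Deduction: −374 days → 1 January 2008.
Terminal disclaimer: RK-870929 expires on the earlier of 17 December 2008 and 1 January 2008.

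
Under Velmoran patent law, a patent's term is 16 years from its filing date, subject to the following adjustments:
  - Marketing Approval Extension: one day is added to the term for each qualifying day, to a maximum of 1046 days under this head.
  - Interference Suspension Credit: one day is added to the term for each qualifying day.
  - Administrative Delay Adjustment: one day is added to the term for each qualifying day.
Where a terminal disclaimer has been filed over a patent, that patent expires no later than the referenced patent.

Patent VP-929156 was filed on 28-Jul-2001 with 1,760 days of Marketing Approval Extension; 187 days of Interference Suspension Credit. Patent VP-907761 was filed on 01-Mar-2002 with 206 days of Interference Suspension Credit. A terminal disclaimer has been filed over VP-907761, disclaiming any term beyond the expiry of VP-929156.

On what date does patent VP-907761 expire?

September 23, 2018

Natural term of VP-907761:
  Base: filing + 16 years → 1 March 2018.
  Interference Suspension Credit: +206 days → 23 September 2018.
Expiry of referenced patent VP-929156:
  Base: filing + 16 years → 28 July 2017.
  Marketing Approval Extension: 1760 days claimed exceeds the 1046-day cap, so +1046 days → 8 June 2020.
  Interference Suspension Credit: +187 days → 12 December 2020.
Terminal disclaimer: VP-907761 expires on the earlier of 23 September 2018 and 12 December 2020.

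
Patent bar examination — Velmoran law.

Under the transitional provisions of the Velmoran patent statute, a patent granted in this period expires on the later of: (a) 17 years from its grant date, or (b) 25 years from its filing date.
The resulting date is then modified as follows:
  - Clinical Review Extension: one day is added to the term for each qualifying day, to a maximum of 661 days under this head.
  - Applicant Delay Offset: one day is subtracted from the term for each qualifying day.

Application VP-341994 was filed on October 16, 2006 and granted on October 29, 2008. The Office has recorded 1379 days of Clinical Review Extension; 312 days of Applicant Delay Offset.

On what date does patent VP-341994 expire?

(a) grant + 17 years → 29 October 2025.
(b) filing + 25 years → 16 October 2031.
Later of the two: 16 October 2031.
Clinical Review Extension: 1379 days claimed exceeds the 661-day cap, so +661 days → 7 August 2033.
Applicant Delay Offset: −312 days → 29 September 2032.

September 29, 2032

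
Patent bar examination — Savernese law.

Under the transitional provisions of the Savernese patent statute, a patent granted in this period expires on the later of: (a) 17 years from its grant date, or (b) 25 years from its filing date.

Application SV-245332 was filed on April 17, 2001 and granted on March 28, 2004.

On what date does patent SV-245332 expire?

April 17, 2026

(a) grant + 17 years → 28 March 2021.
(b) filing + 25 years → 17 April 2026.
Later of the two: 17 April 2026.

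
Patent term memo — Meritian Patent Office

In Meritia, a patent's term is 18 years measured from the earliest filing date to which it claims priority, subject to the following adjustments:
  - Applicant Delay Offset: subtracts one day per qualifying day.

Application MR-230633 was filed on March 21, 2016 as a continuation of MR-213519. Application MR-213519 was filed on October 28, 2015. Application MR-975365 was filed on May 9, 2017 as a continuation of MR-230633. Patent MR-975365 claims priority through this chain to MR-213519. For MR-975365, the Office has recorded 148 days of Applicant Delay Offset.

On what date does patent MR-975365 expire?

2033-06-02

Earliest priority filing: 28 October 2015.
Base term: 28 October 2015 + 18 years → 28 October 2033.
Applicant Delay Offset: −148 days → 2 June 2033.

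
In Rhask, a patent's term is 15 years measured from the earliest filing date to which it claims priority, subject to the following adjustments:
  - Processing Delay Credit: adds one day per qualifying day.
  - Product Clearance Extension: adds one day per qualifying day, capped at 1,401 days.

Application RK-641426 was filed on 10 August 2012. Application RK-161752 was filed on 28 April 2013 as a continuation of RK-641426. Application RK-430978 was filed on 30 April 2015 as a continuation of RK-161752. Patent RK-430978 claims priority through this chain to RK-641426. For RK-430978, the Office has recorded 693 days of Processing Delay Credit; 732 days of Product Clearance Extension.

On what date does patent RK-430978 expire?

2031-07-05

Earliest priority filing: 10 August 2012.
Base term: 10 August 2012 + 15 years → 10 August 2027.
Processing Delay Credit: +693 days → 3 July 2029.
Product Clearance Extension: 732 days (within the 1401-day cap) → +732 days → 5 July 2031.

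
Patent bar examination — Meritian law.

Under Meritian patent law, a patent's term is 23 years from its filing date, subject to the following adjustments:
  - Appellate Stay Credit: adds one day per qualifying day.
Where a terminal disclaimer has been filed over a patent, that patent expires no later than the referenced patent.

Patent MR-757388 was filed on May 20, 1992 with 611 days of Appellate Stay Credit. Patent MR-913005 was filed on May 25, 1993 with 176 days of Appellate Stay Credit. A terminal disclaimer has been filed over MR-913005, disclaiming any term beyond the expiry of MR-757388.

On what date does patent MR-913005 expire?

2016-11-17

Natural term of MR-913005:
  Base: filing + 23 years → 25 May 2016.
  Appellate Stay Credit: +176 days → 17 November 2016.
Expiry of referenced patent MR-757388:
  Base: filing + 23 years → 20 May 2015.
  Appellate Stay Credit: +611 days → 20 January 2017.
Terminal disclaimer: MR-913005 expires on the earlier of 17 November 2016 and 20 January 2017.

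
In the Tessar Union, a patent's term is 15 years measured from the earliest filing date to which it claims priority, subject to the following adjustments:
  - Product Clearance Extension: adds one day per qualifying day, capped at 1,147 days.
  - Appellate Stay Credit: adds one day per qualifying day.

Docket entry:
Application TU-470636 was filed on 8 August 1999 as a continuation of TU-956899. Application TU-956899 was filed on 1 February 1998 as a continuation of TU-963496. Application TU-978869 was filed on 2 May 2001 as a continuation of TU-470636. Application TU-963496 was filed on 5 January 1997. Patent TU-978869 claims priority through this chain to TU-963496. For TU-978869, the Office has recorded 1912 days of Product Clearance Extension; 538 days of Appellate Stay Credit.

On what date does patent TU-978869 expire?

Earliest priority filing: 5 January 1997.
Base term: 5 January 1997 + 15 years → 5 January 2012.
Product Clearance Extension: 1912 days claimed exceeds the 1147-day cap, so +1147 days → 25 February 2015.
Appellate Stay Credit: +538 days → 16 August 2016.

August 16, 2016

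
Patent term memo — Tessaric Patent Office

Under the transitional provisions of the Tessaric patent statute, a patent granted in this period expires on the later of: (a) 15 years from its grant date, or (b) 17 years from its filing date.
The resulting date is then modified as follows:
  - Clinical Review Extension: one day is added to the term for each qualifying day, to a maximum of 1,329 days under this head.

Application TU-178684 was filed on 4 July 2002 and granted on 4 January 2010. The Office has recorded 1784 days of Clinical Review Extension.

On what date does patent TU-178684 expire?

August 25, 2028

(a) grant + 15 years → 4 January 2025.
(b) filing + 17 years → 4 July 2019.
Later of the two: 4 January 2025.
Clinical Review Extension: 1784 days claimed exceeds the 1329-day cap, so +1329 days → 25 August 2028.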